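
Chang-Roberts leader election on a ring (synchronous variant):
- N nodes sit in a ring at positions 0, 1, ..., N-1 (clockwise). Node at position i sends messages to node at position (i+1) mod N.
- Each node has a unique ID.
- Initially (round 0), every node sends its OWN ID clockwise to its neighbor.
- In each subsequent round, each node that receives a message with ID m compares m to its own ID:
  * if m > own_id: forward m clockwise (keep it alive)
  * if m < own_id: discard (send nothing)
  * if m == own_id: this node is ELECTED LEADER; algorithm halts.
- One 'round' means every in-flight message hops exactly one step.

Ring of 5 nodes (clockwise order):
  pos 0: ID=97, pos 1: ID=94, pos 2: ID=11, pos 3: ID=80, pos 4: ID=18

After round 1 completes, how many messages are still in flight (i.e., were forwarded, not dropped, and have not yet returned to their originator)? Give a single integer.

Round 1: pos1(id94) recv 97: fwd; pos2(id11) recv 94: fwd; pos3(id80) recv 11: drop; pos4(id18) recv 80: fwd; pos0(id97) recv 18: drop
After round 1: 3 messages still in flight

Answer: 3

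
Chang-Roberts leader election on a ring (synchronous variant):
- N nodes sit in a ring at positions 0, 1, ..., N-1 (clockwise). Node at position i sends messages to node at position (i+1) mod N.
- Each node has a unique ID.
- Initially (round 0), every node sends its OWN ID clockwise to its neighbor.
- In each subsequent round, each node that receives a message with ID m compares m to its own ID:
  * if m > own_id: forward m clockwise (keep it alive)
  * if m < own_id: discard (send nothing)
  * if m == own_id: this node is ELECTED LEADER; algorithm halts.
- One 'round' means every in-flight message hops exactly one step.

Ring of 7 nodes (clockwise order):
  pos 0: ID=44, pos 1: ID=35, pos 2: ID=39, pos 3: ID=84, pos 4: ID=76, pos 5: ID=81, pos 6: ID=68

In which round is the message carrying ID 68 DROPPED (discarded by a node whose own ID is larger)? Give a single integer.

Answer: 4

Derivation:
Round 1: pos1(id35) recv 44: fwd; pos2(id39) recv 35: drop; pos3(id84) recv 39: drop; pos4(id76) recv 84: fwd; pos5(id81) recv 76: drop; pos6(id68) recv 81: fwd; pos0(id44) recv 68: fwd
Round 2: pos2(id39) recv 44: fwd; pos5(id81) recv 84: fwd; pos0(id44) recv 81: fwd; pos1(id35) recv 68: fwd
Round 3: pos3(id84) recv 44: drop; pos6(id68) recv 84: fwd; pos1(id35) recv 81: fwd; pos2(id39) recv 68: fwd
Round 4: pos0(id44) recv 84: fwd; pos2(id39) recv 81: fwd; pos3(id84) recv 68: drop
Round 5: pos1(id35) recv 84: fwd; pos3(id84) recv 81: drop
Round 6: pos2(id39) recv 84: fwd
Round 7: pos3(id84) recv 84: ELECTED
Message ID 68 originates at pos 6; dropped at pos 3 in round 4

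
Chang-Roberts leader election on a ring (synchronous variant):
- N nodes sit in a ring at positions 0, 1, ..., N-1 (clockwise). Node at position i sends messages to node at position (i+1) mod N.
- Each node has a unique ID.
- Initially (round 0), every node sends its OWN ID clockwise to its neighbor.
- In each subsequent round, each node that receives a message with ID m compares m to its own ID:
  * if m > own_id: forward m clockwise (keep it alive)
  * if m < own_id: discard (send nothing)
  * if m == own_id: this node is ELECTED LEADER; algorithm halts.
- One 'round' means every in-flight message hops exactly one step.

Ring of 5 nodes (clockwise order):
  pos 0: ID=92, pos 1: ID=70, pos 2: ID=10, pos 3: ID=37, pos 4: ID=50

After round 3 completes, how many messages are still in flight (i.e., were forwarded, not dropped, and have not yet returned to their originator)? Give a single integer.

Answer: 2

Derivation:
Round 1: pos1(id70) recv 92: fwd; pos2(id10) recv 70: fwd; pos3(id37) recv 10: drop; pos4(id50) recv 37: drop; pos0(id92) recv 50: drop
Round 2: pos2(id10) recv 92: fwd; pos3(id37) recv 70: fwd
Round 3: pos3(id37) recv 92: fwd; pos4(id50) recv 70: fwd
After round 3: 2 messages still in flight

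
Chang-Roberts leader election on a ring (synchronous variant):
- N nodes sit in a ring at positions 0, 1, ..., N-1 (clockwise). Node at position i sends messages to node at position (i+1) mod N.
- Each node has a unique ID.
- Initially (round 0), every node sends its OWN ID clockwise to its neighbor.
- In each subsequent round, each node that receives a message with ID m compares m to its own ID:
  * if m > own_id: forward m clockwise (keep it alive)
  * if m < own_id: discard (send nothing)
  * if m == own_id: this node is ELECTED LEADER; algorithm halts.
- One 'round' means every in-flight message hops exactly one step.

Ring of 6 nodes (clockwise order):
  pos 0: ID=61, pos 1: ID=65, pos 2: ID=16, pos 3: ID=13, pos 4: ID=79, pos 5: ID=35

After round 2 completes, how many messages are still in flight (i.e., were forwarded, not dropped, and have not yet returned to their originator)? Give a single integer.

Answer: 2

Derivation:
Round 1: pos1(id65) recv 61: drop; pos2(id16) recv 65: fwd; pos3(id13) recv 16: fwd; pos4(id79) recv 13: drop; pos5(id35) recv 79: fwd; pos0(id61) recv 35: drop
Round 2: pos3(id13) recv 65: fwd; pos4(id79) recv 16: drop; pos0(id61) recv 79: fwd
After round 2: 2 messages still in flight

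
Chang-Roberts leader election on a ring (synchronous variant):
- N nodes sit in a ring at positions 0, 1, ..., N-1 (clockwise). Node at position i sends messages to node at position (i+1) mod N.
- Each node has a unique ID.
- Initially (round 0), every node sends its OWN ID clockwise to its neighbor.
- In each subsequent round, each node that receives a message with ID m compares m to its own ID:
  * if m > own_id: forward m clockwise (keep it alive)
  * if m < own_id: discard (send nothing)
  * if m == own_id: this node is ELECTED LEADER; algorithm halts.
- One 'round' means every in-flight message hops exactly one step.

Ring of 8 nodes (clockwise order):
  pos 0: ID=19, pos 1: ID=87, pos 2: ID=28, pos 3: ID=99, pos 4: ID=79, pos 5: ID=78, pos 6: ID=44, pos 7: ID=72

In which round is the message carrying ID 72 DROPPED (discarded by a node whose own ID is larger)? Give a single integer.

Round 1: pos1(id87) recv 19: drop; pos2(id28) recv 87: fwd; pos3(id99) recv 28: drop; pos4(id79) recv 99: fwd; pos5(id78) recv 79: fwd; pos6(id44) recv 78: fwd; pos7(id72) recv 44: drop; pos0(id19) recv 72: fwd
Round 2: pos3(id99) recv 87: drop; pos5(id78) recv 99: fwd; pos6(id44) recv 79: fwd; pos7(id72) recv 78: fwd; pos1(id87) recv 72: drop
Round 3: pos6(id44) recv 99: fwd; pos7(id72) recv 79: fwd; pos0(id19) recv 78: fwd
Round 4: pos7(id72) recv 99: fwd; pos0(id19) recv 79: fwd; pos1(id87) recv 78: drop
Round 5: pos0(id19) recv 99: fwd; pos1(id87) recv 79: drop
Round 6: pos1(id87) recv 99: fwd
Round 7: pos2(id28) recv 99: fwd
Round 8: pos3(id99) recv 99: ELECTED
Message ID 72 originates at pos 7; dropped at pos 1 in round 2

Answer: 2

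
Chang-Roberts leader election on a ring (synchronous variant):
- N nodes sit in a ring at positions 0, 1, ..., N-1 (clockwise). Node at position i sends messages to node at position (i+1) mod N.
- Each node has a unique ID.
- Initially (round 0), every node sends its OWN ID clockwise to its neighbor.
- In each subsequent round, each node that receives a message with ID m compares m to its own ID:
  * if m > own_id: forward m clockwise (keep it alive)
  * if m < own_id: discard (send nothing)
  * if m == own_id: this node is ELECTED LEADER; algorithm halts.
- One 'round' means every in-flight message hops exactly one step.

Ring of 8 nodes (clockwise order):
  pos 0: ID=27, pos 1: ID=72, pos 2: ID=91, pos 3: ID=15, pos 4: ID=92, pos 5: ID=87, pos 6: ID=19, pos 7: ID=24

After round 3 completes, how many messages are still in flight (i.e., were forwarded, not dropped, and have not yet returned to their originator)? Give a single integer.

Round 1: pos1(id72) recv 27: drop; pos2(id91) recv 72: drop; pos3(id15) recv 91: fwd; pos4(id92) recv 15: drop; pos5(id87) recv 92: fwd; pos6(id19) recv 87: fwd; pos7(id24) recv 19: drop; pos0(id27) recv 24: drop
Round 2: pos4(id92) recv 91: drop; pos6(id19) recv 92: fwd; pos7(id24) recv 87: fwd
Round 3: pos7(id24) recv 92: fwd; pos0(id27) recv 87: fwd
After round 3: 2 messages still in flight

Answer: 2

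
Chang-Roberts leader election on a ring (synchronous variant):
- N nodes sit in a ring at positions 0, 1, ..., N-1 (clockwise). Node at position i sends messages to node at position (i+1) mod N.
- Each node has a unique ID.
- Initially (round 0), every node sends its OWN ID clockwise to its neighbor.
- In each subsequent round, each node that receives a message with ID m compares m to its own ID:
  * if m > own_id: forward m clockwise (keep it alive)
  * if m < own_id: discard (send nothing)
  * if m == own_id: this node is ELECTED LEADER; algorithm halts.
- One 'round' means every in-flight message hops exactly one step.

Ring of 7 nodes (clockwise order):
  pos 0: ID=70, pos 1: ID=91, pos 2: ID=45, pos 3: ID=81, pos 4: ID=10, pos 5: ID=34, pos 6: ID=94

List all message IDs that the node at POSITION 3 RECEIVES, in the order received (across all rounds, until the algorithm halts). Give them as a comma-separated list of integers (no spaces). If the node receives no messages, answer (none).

Answer: 45,91,94

Derivation:
Round 1: pos1(id91) recv 70: drop; pos2(id45) recv 91: fwd; pos3(id81) recv 45: drop; pos4(id10) recv 81: fwd; pos5(id34) recv 10: drop; pos6(id94) recv 34: drop; pos0(id70) recv 94: fwd
Round 2: pos3(id81) recv 91: fwd; pos5(id34) recv 81: fwd; pos1(id91) recv 94: fwd
Round 3: pos4(id10) recv 91: fwd; pos6(id94) recv 81: drop; pos2(id45) recv 94: fwd
Round 4: pos5(id34) recv 91: fwd; pos3(id81) recv 94: fwd
Round 5: pos6(id94) recv 91: drop; pos4(id10) recv 94: fwd
Round 6: pos5(id34) recv 94: fwd
Round 7: pos6(id94) recv 94: ELECTED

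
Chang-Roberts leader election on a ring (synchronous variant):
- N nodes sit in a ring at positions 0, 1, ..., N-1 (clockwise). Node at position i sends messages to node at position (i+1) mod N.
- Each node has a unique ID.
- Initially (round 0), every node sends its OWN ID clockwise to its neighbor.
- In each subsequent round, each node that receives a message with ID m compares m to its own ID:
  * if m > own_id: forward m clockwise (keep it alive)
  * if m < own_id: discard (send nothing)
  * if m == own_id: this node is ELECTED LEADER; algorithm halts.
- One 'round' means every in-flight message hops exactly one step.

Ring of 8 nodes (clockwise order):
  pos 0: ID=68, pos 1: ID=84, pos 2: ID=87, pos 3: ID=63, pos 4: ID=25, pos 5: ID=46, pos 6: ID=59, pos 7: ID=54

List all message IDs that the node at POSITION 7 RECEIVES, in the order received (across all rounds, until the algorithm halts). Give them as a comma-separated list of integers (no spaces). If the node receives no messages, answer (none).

Answer: 59,63,87

Derivation:
Round 1: pos1(id84) recv 68: drop; pos2(id87) recv 84: drop; pos3(id63) recv 87: fwd; pos4(id25) recv 63: fwd; pos5(id46) recv 25: drop; pos6(id59) recv 46: drop; pos7(id54) recv 59: fwd; pos0(id68) recv 54: drop
Round 2: pos4(id25) recv 87: fwd; pos5(id46) recv 63: fwd; pos0(id68) recv 59: drop
Round 3: pos5(id46) recv 87: fwd; pos6(id59) recv 63: fwd
Round 4: pos6(id59) recv 87: fwd; pos7(id54) recv 63: fwd
Round 5: pos7(id54) recv 87: fwd; pos0(id68) recv 63: drop
Round 6: pos0(id68) recv 87: fwd
Round 7: pos1(id84) recv 87: fwd
Round 8: pos2(id87) recv 87: ELECTED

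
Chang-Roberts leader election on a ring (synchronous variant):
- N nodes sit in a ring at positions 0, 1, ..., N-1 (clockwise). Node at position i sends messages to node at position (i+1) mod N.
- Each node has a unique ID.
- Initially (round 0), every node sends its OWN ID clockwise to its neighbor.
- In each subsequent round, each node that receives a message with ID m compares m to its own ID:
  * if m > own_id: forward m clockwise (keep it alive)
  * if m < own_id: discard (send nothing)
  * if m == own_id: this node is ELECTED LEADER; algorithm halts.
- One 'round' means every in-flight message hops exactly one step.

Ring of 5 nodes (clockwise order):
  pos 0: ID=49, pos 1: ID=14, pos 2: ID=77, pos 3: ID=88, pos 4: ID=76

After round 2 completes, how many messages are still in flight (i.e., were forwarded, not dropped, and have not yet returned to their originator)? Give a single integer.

Answer: 2

Derivation:
Round 1: pos1(id14) recv 49: fwd; pos2(id77) recv 14: drop; pos3(id88) recv 77: drop; pos4(id76) recv 88: fwd; pos0(id49) recv 76: fwd
Round 2: pos2(id77) recv 49: drop; pos0(id49) recv 88: fwd; pos1(id14) recv 76: fwd
After round 2: 2 messages still in flight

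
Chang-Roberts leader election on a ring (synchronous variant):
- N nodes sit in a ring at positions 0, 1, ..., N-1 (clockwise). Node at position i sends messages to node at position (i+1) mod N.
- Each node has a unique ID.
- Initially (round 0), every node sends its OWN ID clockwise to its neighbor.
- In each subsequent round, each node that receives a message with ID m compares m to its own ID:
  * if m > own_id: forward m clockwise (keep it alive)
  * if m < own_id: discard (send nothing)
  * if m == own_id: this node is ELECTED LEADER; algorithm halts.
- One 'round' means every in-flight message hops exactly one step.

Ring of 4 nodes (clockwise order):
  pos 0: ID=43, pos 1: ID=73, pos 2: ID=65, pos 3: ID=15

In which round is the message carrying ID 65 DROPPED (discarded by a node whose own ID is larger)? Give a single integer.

Answer: 3

Derivation:
Round 1: pos1(id73) recv 43: drop; pos2(id65) recv 73: fwd; pos3(id15) recv 65: fwd; pos0(id43) recv 15: drop
Round 2: pos3(id15) recv 73: fwd; pos0(id43) recv 65: fwd
Round 3: pos0(id43) recv 73: fwd; pos1(id73) recv 65: drop
Round 4: pos1(id73) recv 73: ELECTED
Message ID 65 originates at pos 2; dropped at pos 1 in round 3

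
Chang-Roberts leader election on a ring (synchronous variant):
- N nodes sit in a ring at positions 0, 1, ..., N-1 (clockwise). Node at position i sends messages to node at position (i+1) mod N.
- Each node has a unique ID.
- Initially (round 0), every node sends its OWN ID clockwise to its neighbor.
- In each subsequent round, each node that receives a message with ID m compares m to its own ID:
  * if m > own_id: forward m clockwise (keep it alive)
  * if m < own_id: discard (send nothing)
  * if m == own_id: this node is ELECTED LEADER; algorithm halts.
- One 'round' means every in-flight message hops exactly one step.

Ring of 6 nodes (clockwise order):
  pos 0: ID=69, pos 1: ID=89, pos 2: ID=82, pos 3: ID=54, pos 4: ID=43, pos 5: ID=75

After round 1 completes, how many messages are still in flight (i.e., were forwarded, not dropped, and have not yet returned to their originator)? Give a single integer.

Answer: 4

Derivation:
Round 1: pos1(id89) recv 69: drop; pos2(id82) recv 89: fwd; pos3(id54) recv 82: fwd; pos4(id43) recv 54: fwd; pos5(id75) recv 43: drop; pos0(id69) recv 75: fwd
After round 1: 4 messages still in flight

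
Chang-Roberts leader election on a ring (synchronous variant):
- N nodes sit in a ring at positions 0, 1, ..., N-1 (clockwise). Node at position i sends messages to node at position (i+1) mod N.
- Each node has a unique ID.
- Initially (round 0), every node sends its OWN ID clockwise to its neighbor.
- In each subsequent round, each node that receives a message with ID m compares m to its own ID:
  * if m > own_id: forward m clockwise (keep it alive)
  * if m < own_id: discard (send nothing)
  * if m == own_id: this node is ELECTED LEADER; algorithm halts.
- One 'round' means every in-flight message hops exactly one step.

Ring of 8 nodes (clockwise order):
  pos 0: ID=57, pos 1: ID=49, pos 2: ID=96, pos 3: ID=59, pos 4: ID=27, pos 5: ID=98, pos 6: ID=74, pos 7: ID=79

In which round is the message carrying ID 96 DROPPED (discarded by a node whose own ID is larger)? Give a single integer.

Round 1: pos1(id49) recv 57: fwd; pos2(id96) recv 49: drop; pos3(id59) recv 96: fwd; pos4(id27) recv 59: fwd; pos5(id98) recv 27: drop; pos6(id74) recv 98: fwd; pos7(id79) recv 74: drop; pos0(id57) recv 79: fwd
Round 2: pos2(id96) recv 57: drop; pos4(id27) recv 96: fwd; pos5(id98) recv 59: drop; pos7(id79) recv 98: fwd; pos1(id49) recv 79: fwd
Round 3: pos5(id98) recv 96: drop; pos0(id57) recv 98: fwd; pos2(id96) recv 79: drop
Round 4: pos1(id49) recv 98: fwd
Round 5: pos2(id96) recv 98: fwd
Round 6: pos3(id59) recv 98: fwd
Round 7: pos4(id27) recv 98: fwd
Round 8: pos5(id98) recv 98: ELECTED
Message ID 96 originates at pos 2; dropped at pos 5 in round 3

Answer: 3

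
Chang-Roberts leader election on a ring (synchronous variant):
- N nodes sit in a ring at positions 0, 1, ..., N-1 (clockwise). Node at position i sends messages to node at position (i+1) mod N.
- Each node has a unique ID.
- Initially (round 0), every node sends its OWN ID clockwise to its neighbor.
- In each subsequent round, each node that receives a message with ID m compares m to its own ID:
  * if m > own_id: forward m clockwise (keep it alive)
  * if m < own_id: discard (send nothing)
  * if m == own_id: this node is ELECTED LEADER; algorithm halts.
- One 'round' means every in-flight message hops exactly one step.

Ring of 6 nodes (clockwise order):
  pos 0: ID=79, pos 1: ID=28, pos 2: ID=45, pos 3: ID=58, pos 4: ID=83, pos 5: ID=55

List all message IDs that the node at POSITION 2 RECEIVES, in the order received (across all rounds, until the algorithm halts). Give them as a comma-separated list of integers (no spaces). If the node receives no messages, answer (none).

Round 1: pos1(id28) recv 79: fwd; pos2(id45) recv 28: drop; pos3(id58) recv 45: drop; pos4(id83) recv 58: drop; pos5(id55) recv 83: fwd; pos0(id79) recv 55: drop
Round 2: pos2(id45) recv 79: fwd; pos0(id79) recv 83: fwd
Round 3: pos3(id58) recv 79: fwd; pos1(id28) recv 83: fwd
Round 4: pos4(id83) recv 79: drop; pos2(id45) recv 83: fwd
Round 5: pos3(id58) recv 83: fwd
Round 6: pos4(id83) recv 83: ELECTED

Answer: 28,79,83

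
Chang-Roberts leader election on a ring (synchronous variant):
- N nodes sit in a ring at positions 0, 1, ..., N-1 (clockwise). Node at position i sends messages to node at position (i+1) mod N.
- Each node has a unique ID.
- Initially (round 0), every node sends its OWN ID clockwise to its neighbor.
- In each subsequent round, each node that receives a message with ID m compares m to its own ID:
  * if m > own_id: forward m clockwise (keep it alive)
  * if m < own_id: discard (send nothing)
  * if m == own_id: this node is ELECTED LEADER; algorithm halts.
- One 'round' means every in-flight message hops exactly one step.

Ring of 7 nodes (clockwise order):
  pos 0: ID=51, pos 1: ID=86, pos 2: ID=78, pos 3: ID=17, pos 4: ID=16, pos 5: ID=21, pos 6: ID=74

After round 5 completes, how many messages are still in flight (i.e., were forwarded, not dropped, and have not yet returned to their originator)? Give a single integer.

Answer: 2

Derivation:
Round 1: pos1(id86) recv 51: drop; pos2(id78) recv 86: fwd; pos3(id17) recv 78: fwd; pos4(id16) recv 17: fwd; pos5(id21) recv 16: drop; pos6(id74) recv 21: drop; pos0(id51) recv 74: fwd
Round 2: pos3(id17) recv 86: fwd; pos4(id16) recv 78: fwd; pos5(id21) recv 17: drop; pos1(id86) recv 74: drop
Round 3: pos4(id16) recv 86: fwd; pos5(id21) recv 78: fwd
Round 4: pos5(id21) recv 86: fwd; pos6(id74) recv 78: fwd
Round 5: pos6(id74) recv 86: fwd; pos0(id51) recv 78: fwd
After round 5: 2 messages still in flight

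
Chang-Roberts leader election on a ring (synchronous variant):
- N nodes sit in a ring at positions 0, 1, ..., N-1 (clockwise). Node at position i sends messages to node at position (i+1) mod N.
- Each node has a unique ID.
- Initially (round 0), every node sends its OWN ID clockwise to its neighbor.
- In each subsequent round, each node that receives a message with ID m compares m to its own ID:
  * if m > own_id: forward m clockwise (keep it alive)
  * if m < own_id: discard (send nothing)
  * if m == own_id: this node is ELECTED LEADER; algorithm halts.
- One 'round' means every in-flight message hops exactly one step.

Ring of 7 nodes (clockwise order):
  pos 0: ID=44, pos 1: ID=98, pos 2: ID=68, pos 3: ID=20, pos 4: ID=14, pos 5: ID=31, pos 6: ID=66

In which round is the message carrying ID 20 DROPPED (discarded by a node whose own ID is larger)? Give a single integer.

Answer: 2

Derivation:
Round 1: pos1(id98) recv 44: drop; pos2(id68) recv 98: fwd; pos3(id20) recv 68: fwd; pos4(id14) recv 20: fwd; pos5(id31) recv 14: drop; pos6(id66) recv 31: drop; pos0(id44) recv 66: fwd
Round 2: pos3(id20) recv 98: fwd; pos4(id14) recv 68: fwd; pos5(id31) recv 20: drop; pos1(id98) recv 66: drop
Round 3: pos4(id14) recv 98: fwd; pos5(id31) recv 68: fwd
Round 4: pos5(id31) recv 98: fwd; pos6(id66) recv 68: fwd
Round 5: pos6(id66) recv 98: fwd; pos0(id44) recv 68: fwd
Round 6: pos0(id44) recv 98: fwd; pos1(id98) recv 68: drop
Round 7: pos1(id98) recv 98: ELECTED
Message ID 20 originates at pos 3; dropped at pos 5 in round 2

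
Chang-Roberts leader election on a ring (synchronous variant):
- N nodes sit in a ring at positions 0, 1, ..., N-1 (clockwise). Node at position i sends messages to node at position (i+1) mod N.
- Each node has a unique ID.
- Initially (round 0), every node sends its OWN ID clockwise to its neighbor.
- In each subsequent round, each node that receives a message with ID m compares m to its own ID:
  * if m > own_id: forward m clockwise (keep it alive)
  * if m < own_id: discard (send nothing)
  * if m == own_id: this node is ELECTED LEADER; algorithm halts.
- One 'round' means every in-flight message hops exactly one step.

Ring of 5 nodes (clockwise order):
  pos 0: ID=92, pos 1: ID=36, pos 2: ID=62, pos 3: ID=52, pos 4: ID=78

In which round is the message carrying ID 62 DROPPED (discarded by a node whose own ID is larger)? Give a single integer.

Round 1: pos1(id36) recv 92: fwd; pos2(id62) recv 36: drop; pos3(id52) recv 62: fwd; pos4(id78) recv 52: drop; pos0(id92) recv 78: drop
Round 2: pos2(id62) recv 92: fwd; pos4(id78) recv 62: drop
Round 3: pos3(id52) recv 92: fwd
Round 4: pos4(id78) recv 92: fwd
Round 5: pos0(id92) recv 92: ELECTED
Message ID 62 originates at pos 2; dropped at pos 4 in round 2

Answer: 2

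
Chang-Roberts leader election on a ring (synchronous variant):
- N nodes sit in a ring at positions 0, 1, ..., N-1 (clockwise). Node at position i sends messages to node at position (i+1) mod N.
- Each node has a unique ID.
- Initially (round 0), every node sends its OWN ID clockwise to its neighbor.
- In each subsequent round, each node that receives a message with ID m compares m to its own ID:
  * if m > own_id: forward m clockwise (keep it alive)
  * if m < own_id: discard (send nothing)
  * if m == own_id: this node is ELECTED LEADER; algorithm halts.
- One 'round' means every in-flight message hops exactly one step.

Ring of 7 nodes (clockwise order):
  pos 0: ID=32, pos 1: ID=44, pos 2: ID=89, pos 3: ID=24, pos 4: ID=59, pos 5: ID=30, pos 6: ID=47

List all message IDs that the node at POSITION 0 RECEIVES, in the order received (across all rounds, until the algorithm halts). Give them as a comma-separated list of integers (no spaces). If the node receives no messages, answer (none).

Answer: 47,59,89

Derivation:
Round 1: pos1(id44) recv 32: drop; pos2(id89) recv 44: drop; pos3(id24) recv 89: fwd; pos4(id59) recv 24: drop; pos5(id30) recv 59: fwd; pos6(id47) recv 30: drop; pos0(id32) recv 47: fwd
Round 2: pos4(id59) recv 89: fwd; pos6(id47) recv 59: fwd; pos1(id44) recv 47: fwd
Round 3: pos5(id30) recv 89: fwd; pos0(id32) recv 59: fwd; pos2(id89) recv 47: drop
Round 4: pos6(id47) recv 89: fwd; pos1(id44) recv 59: fwd
Round 5: pos0(id32) recv 89: fwd; pos2(id89) recv 59: drop
Round 6: pos1(id44) recv 89: fwd
Round 7: pos2(id89) recv 89: ELECTED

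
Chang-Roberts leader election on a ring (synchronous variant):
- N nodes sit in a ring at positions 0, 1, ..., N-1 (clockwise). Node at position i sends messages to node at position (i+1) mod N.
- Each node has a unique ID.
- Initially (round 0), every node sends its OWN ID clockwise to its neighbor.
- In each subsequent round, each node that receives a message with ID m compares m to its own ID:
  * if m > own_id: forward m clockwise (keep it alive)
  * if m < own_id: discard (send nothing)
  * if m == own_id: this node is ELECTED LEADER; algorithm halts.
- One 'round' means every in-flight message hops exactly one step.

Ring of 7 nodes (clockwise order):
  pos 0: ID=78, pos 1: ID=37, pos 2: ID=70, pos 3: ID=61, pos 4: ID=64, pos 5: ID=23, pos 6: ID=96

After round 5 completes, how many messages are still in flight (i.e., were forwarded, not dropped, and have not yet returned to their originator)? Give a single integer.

Answer: 2

Derivation:
Round 1: pos1(id37) recv 78: fwd; pos2(id70) recv 37: drop; pos3(id61) recv 70: fwd; pos4(id64) recv 61: drop; pos5(id23) recv 64: fwd; pos6(id96) recv 23: drop; pos0(id78) recv 96: fwd
Round 2: pos2(id70) recv 78: fwd; pos4(id64) recv 70: fwd; pos6(id96) recv 64: drop; pos1(id37) recv 96: fwd
Round 3: pos3(id61) recv 78: fwd; pos5(id23) recv 70: fwd; pos2(id70) recv 96: fwd
Round 4: pos4(id64) recv 78: fwd; pos6(id96) recv 70: drop; pos3(id61) recv 96: fwd
Round 5: pos5(id23) recv 78: fwd; pos4(id64) recv 96: fwd
After round 5: 2 messages still in flight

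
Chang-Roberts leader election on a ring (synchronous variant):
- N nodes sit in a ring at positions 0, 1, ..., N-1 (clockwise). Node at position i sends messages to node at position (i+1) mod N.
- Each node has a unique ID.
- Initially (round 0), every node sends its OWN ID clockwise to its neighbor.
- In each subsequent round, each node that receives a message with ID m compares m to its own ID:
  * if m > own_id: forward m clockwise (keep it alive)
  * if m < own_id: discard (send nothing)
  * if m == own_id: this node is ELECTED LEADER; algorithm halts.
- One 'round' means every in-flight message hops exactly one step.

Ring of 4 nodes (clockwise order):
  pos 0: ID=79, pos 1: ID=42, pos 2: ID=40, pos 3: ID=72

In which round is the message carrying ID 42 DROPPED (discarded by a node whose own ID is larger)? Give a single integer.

Answer: 2

Derivation:
Round 1: pos1(id42) recv 79: fwd; pos2(id40) recv 42: fwd; pos3(id72) recv 40: drop; pos0(id79) recv 72: drop
Round 2: pos2(id40) recv 79: fwd; pos3(id72) recv 42: drop
Round 3: pos3(id72) recv 79: fwd
Round 4: pos0(id79) recv 79: ELECTED
Message ID 42 originates at pos 1; dropped at pos 3 in round 2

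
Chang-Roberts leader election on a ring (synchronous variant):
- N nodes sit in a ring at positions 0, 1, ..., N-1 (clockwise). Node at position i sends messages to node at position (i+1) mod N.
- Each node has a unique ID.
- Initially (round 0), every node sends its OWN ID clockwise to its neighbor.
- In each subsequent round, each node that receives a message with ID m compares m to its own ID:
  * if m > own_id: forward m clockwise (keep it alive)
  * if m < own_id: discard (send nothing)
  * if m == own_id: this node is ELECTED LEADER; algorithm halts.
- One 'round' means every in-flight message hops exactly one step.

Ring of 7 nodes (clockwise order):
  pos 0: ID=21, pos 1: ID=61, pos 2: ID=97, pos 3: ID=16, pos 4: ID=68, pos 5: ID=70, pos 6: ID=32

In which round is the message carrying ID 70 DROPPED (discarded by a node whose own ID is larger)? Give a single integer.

Answer: 4

Derivation:
Round 1: pos1(id61) recv 21: drop; pos2(id97) recv 61: drop; pos3(id16) recv 97: fwd; pos4(id68) recv 16: drop; pos5(id70) recv 68: drop; pos6(id32) recv 70: fwd; pos0(id21) recv 32: fwd
Round 2: pos4(id68) recv 97: fwd; pos0(id21) recv 70: fwd; pos1(id61) recv 32: drop
Round 3: pos5(id70) recv 97: fwd; pos1(id61) recv 70: fwd
Round 4: pos6(id32) recv 97: fwd; pos2(id97) recv 70: drop
Round 5: pos0(id21) recv 97: fwd
Round 6: pos1(id61) recv 97: fwd
Round 7: pos2(id97) recv 97: ELECTED
Message ID 70 originates at pos 5; dropped at pos 2 in round 4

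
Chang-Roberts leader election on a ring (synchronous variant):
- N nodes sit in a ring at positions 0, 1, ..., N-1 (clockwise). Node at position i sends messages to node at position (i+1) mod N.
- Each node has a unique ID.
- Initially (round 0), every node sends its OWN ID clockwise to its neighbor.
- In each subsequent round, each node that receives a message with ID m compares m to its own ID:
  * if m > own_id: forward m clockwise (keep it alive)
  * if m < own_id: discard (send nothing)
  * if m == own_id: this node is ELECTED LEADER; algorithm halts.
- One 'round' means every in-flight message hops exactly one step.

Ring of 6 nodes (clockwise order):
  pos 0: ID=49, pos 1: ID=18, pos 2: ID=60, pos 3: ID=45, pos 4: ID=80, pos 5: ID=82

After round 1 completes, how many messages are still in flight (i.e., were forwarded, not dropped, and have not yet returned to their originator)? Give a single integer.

Answer: 3

Derivation:
Round 1: pos1(id18) recv 49: fwd; pos2(id60) recv 18: drop; pos3(id45) recv 60: fwd; pos4(id80) recv 45: drop; pos5(id82) recv 80: drop; pos0(id49) recv 82: fwd
After round 1: 3 messages still in flight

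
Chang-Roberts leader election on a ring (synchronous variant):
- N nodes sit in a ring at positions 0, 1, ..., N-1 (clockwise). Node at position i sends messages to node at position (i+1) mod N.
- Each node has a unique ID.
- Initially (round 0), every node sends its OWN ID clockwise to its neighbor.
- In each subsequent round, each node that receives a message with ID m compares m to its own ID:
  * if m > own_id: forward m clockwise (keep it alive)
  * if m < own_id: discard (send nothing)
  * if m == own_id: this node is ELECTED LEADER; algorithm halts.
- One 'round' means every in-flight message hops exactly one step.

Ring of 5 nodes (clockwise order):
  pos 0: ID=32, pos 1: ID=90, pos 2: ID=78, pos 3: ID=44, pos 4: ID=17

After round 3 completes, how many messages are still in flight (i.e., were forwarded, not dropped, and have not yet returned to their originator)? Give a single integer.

Round 1: pos1(id90) recv 32: drop; pos2(id78) recv 90: fwd; pos3(id44) recv 78: fwd; pos4(id17) recv 44: fwd; pos0(id32) recv 17: drop
Round 2: pos3(id44) recv 90: fwd; pos4(id17) recv 78: fwd; pos0(id32) recv 44: fwd
Round 3: pos4(id17) recv 90: fwd; pos0(id32) recv 78: fwd; pos1(id90) recv 44: drop
After round 3: 2 messages still in flight

Answer: 2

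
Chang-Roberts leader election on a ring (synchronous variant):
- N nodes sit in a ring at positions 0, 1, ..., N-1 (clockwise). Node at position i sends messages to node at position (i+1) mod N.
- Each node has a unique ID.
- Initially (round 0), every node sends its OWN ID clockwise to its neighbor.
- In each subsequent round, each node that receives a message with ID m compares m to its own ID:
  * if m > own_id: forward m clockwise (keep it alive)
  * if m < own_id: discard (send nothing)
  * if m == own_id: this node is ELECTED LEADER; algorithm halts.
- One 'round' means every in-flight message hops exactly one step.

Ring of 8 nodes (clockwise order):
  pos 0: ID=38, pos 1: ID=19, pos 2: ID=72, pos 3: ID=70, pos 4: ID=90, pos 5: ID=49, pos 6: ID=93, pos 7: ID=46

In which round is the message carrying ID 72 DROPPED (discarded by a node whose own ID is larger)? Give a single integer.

Answer: 2

Derivation:
Round 1: pos1(id19) recv 38: fwd; pos2(id72) recv 19: drop; pos3(id70) recv 72: fwd; pos4(id90) recv 70: drop; pos5(id49) recv 90: fwd; pos6(id93) recv 49: drop; pos7(id46) recv 93: fwd; pos0(id38) recv 46: fwd
Round 2: pos2(id72) recv 38: drop; pos4(id90) recv 72: drop; pos6(id93) recv 90: drop; pos0(id38) recv 93: fwd; pos1(id19) recv 46: fwd
Round 3: pos1(id19) recv 93: fwd; pos2(id72) recv 46: drop
Round 4: pos2(id72) recv 93: fwd
Round 5: pos3(id70) recv 93: fwd
Round 6: pos4(id90) recv 93: fwd
Round 7: pos5(id49) recv 93: fwd
Round 8: pos6(id93) recv 93: ELECTED
Message ID 72 originates at pos 2; dropped at pos 4 in round 2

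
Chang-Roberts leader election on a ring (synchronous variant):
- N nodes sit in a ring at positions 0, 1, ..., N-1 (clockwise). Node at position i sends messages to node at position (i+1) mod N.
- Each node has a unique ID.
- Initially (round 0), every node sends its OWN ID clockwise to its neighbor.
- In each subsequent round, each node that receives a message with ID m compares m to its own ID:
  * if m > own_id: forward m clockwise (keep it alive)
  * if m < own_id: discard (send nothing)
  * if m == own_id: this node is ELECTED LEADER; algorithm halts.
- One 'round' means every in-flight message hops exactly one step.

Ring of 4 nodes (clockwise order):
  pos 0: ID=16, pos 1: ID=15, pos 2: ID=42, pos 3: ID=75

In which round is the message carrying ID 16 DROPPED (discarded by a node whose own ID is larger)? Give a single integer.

Round 1: pos1(id15) recv 16: fwd; pos2(id42) recv 15: drop; pos3(id75) recv 42: drop; pos0(id16) recv 75: fwd
Round 2: pos2(id42) recv 16: drop; pos1(id15) recv 75: fwd
Round 3: pos2(id42) recv 75: fwd
Round 4: pos3(id75) recv 75: ELECTED
Message ID 16 originates at pos 0; dropped at pos 2 in round 2

Answer: 2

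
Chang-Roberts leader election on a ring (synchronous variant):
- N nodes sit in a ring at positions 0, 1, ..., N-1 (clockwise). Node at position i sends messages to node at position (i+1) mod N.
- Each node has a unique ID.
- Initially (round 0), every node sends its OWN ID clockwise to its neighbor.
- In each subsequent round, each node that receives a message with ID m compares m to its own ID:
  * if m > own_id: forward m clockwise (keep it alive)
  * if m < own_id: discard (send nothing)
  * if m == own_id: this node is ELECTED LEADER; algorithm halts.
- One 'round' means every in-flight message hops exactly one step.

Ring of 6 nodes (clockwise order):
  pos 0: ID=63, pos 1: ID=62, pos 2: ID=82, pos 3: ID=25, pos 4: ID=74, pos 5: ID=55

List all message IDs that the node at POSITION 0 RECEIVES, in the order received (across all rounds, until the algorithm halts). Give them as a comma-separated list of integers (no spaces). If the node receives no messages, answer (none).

Answer: 55,74,82

Derivation:
Round 1: pos1(id62) recv 63: fwd; pos2(id82) recv 62: drop; pos3(id25) recv 82: fwd; pos4(id74) recv 25: drop; pos5(id55) recv 74: fwd; pos0(id63) recv 55: drop
Round 2: pos2(id82) recv 63: drop; pos4(id74) recv 82: fwd; pos0(id63) recv 74: fwd
Round 3: pos5(id55) recv 82: fwd; pos1(id62) recv 74: fwd
Round 4: pos0(id63) recv 82: fwd; pos2(id82) recv 74: drop
Round 5: pos1(id62) recv 82: fwd
Round 6: pos2(id82) recv 82: ELECTED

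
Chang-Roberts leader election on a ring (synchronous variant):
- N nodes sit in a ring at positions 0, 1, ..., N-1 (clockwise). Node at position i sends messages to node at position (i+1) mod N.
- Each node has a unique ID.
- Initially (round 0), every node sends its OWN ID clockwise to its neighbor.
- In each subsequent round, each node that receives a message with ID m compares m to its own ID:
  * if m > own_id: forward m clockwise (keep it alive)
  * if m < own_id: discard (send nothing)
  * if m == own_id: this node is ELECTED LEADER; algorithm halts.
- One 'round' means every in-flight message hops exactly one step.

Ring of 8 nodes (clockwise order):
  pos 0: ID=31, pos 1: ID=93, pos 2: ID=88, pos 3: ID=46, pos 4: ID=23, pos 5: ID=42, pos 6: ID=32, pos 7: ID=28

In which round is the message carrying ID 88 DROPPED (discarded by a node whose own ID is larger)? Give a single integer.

Answer: 7

Derivation:
Round 1: pos1(id93) recv 31: drop; pos2(id88) recv 93: fwd; pos3(id46) recv 88: fwd; pos4(id23) recv 46: fwd; pos5(id42) recv 23: drop; pos6(id32) recv 42: fwd; pos7(id28) recv 32: fwd; pos0(id31) recv 28: drop
Round 2: pos3(id46) recv 93: fwd; pos4(id23) recv 88: fwd; pos5(id42) recv 46: fwd; pos7(id28) recv 42: fwd; pos0(id31) recv 32: fwd
Round 3: pos4(id23) recv 93: fwd; pos5(id42) recv 88: fwd; pos6(id32) recv 46: fwd; pos0(id31) recv 42: fwd; pos1(id93) recv 32: drop
Round 4: pos5(id42) recv 93: fwd; pos6(id32) recv 88: fwd; pos7(id28) recv 46: fwd; pos1(id93) recv 42: drop
Round 5: pos6(id32) recv 93: fwd; pos7(id28) recv 88: fwd; pos0(id31) recv 46: fwd
Round 6: pos7(id28) recv 93: fwd; pos0(id31) recv 88: fwd; pos1(id93) recv 46: drop
Round 7: pos0(id31) recv 93: fwd; pos1(id93) recv 88: drop
Round 8: pos1(id93) recv 93: ELECTED
Message ID 88 originates at pos 2; dropped at pos 1 in round 7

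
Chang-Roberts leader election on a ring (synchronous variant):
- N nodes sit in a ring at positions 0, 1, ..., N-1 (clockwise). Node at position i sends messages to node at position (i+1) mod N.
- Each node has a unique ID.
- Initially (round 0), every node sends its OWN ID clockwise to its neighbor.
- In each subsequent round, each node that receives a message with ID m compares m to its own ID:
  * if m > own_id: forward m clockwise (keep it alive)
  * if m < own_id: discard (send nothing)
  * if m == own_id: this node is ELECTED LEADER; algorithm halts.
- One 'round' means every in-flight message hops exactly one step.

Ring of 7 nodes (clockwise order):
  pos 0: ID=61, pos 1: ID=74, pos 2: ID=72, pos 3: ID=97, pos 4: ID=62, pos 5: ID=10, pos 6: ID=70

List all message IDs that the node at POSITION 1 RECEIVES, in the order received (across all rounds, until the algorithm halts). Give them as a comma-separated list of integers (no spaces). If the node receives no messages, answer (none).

Answer: 61,70,97

Derivation:
Round 1: pos1(id74) recv 61: drop; pos2(id72) recv 74: fwd; pos3(id97) recv 72: drop; pos4(id62) recv 97: fwd; pos5(id10) recv 62: fwd; pos6(id70) recv 10: drop; pos0(id61) recv 70: fwd
Round 2: pos3(id97) recv 74: drop; pos5(id10) recv 97: fwd; pos6(id70) recv 62: drop; pos1(id74) recv 70: drop
Round 3: pos6(id70) recv 97: fwd
Round 4: pos0(id61) recv 97: fwd
Round 5: pos1(id74) recv 97: fwd
Round 6: pos2(id72) recv 97: fwd
Round 7: pos3(id97) recv 97: ELECTED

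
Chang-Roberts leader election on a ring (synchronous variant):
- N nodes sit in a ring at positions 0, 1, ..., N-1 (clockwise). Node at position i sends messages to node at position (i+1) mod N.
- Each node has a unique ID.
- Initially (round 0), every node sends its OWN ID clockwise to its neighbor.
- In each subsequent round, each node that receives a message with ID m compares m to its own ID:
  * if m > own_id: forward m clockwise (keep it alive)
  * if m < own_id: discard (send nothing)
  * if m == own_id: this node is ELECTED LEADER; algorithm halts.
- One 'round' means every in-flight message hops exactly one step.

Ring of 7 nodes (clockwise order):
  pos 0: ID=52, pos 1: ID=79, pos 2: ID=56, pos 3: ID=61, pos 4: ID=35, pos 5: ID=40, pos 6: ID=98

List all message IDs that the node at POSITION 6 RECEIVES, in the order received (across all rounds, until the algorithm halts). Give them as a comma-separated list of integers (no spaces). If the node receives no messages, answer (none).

Answer: 40,61,79,98

Derivation:
Round 1: pos1(id79) recv 52: drop; pos2(id56) recv 79: fwd; pos3(id61) recv 56: drop; pos4(id35) recv 61: fwd; pos5(id40) recv 35: drop; pos6(id98) recv 40: drop; pos0(id52) recv 98: fwd
Round 2: pos3(id61) recv 79: fwd; pos5(id40) recv 61: fwd; pos1(id79) recv 98: fwd
Round 3: pos4(id35) recv 79: fwd; pos6(id98) recv 61: drop; pos2(id56) recv 98: fwd
Round 4: pos5(id40) recv 79: fwd; pos3(id61) recv 98: fwd
Round 5: pos6(id98) recv 79: drop; pos4(id35) recv 98: fwd
Round 6: pos5(id40) recv 98: fwd
Round 7: pos6(id98) recv 98: ELECTED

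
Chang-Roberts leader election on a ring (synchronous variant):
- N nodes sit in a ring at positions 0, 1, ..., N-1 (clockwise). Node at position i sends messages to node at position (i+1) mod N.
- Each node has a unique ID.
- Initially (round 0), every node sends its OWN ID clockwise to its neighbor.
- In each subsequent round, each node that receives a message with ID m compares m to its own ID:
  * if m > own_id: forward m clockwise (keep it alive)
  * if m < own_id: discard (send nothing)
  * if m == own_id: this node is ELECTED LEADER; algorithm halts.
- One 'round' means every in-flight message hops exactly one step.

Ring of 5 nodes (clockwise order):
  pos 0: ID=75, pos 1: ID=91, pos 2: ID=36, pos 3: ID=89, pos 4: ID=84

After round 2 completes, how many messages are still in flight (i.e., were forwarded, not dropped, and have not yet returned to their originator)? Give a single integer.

Answer: 2

Derivation:
Round 1: pos1(id91) recv 75: drop; pos2(id36) recv 91: fwd; pos3(id89) recv 36: drop; pos4(id84) recv 89: fwd; pos0(id75) recv 84: fwd
Round 2: pos3(id89) recv 91: fwd; pos0(id75) recv 89: fwd; pos1(id91) recv 84: drop
After round 2: 2 messages still in flight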